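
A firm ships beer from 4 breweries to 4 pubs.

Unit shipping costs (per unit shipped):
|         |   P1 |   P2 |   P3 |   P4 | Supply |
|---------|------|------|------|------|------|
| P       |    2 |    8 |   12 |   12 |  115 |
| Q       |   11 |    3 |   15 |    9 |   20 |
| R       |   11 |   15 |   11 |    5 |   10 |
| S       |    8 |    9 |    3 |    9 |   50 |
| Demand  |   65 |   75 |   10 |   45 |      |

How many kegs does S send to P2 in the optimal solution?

The minimum-cost plan:
  P→P1: 65 × 2 = 130
  P→P2: 50 × 8 = 400
  Q→P2: 20 × 3 = 60
  R→P4: 10 × 5 = 50
  S→P2: 5 × 9 = 45
  S→P3: 10 × 3 = 30
  S→P4: 35 × 9 = 315
Total cost = 1030.
So S→P2 carries 5 kegs.

5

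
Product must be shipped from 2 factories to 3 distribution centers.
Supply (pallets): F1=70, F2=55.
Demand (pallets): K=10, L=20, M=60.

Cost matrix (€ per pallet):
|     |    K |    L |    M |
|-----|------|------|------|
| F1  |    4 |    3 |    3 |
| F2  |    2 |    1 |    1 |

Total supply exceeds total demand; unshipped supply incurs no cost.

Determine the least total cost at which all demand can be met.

Optimal allocation:
  F1→K: 10 pallets
  F1→L: 20 pallets
  F1→M: 5 pallets
  F2→M: 55 pallets
Total cost = €170.

170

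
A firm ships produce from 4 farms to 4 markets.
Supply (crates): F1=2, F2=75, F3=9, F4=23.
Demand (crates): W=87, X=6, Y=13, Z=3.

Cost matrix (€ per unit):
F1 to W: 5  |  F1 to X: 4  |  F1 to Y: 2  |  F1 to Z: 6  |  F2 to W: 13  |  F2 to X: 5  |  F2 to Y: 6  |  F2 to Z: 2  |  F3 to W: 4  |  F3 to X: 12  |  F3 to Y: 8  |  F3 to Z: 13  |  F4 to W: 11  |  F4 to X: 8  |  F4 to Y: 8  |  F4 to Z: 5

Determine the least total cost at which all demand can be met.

1102

A cheapest plan:
  F1 to W: 2 × €5 = €10
  F2 to W: 53 × €13 = €689
  F2 to X: 6 × €5 = €30
  F2 to Y: 13 × €6 = €78
  F2 to Z: 3 × €2 = €6
  F3 to W: 9 × €4 = €36
  F4 to W: 23 × €11 = €253
Total = 10 + 689 + 30 + 78 + 6 + 36 + 253 = €1102.
(Supply check: F1 ships 2; F2 ships 75; F3 ships 9; F4 ships 23.)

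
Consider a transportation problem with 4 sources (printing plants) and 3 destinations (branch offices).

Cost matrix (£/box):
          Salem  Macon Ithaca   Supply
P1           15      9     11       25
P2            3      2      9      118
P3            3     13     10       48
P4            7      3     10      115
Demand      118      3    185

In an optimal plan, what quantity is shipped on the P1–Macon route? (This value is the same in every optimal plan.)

0

Solving gives:
  P1–Ithaca: 25 × £11 = £275
  P2–Salem: 70 × £3 = £210
  P2–Ithaca: 48 × £9 = £432
  P3–Salem: 48 × £3 = £144
  P4–Macon: 3 × £3 = £9
  P4–Ithaca: 112 × £10 = £1120
Total cost = £2190.
The route P1→Macon is not used.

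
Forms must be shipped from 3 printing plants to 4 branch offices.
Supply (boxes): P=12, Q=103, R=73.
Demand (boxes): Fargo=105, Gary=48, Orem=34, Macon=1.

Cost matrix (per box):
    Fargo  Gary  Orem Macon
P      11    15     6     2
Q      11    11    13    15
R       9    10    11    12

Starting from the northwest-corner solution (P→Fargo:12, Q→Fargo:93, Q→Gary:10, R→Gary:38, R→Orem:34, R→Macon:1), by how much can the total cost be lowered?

Current plan cost = 12·11 + 93·11 + 10·11 + 38·10 + 34·11 + 1·12 = 2031.
Optimal plan:
  P→Orem: 11 × 6 = 66
  P→Macon: 1 × 2 = 2
  Q→Fargo: 55 × 11 = 605
  Q→Gary: 48 × 11 = 528
  R→Fargo: 50 × 9 = 450
  R→Orem: 23 × 11 = 253
Optimal cost = 1904.
Saving = 2031 − 1904 = 127.

127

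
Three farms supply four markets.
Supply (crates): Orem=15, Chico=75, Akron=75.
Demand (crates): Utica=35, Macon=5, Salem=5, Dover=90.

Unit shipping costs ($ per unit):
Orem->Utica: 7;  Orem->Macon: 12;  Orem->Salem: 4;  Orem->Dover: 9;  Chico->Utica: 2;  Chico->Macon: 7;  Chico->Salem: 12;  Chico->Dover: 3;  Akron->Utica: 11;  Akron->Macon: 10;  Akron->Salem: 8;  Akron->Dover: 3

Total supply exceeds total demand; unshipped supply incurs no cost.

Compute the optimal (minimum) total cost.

395

An optimal shipping plan:
  Orem→Salem: 5 × $4 = $20
  Chico→Utica: 35 × $2 = $70
  Chico→Macon: 5 × $7 = $35
  Chico→Dover: 15 × $3 = $45
  Akron→Dover: 75 × $3 = $225
Total = 20 + 70 + 35 + 45 + 225 = $395.
(Supply check: Orem ships 5; Chico ships 55; Akron ships 75.)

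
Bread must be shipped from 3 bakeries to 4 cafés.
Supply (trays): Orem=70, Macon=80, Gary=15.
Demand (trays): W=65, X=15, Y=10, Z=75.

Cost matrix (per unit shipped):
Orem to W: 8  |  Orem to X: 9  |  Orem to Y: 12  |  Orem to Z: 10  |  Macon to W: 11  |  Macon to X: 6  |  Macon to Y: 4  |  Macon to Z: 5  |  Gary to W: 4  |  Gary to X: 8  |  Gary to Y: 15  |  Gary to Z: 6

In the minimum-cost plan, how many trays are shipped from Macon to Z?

70

The minimum-cost plan:
  Orem->W: 50 trays
  Orem->X: 15 trays
  Orem->Z: 5 trays
  Macon->Y: 10 trays
  Macon->Z: 70 trays
  Gary->W: 15 trays
Total cost = 1035.
So Macon→Z carries 70 trays.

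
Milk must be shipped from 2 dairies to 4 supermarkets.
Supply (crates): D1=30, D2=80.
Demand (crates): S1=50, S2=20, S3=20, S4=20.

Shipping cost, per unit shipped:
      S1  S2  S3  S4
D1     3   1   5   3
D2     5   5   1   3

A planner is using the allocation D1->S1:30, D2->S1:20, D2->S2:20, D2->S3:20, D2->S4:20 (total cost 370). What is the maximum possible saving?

40

Current plan cost = 30·3 + 20·5 + 20·5 + 20·1 + 20·3 = 370.
Optimal plan:
  D1→S1: 10 × 3 = 30
  D1→S2: 20 × 1 = 20
  D2→S1: 40 × 5 = 200
  D2→S3: 20 × 1 = 20
  D2→S4: 20 × 3 = 60
Optimal cost = 330.
Saving = 370 − 330 = 40.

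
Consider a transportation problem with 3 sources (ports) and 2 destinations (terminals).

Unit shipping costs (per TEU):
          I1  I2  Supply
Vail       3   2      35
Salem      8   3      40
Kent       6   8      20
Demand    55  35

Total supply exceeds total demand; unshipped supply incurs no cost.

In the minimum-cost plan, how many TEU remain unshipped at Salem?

5

Minimum-cost shipments:
  Vail–I1: 35 × 3 = 105
  Salem–I2: 35 × 3 = 105
  Kent–I1: 20 × 6 = 120
Total cost = 330.
Salem ships 35 of its 40, leaving 5.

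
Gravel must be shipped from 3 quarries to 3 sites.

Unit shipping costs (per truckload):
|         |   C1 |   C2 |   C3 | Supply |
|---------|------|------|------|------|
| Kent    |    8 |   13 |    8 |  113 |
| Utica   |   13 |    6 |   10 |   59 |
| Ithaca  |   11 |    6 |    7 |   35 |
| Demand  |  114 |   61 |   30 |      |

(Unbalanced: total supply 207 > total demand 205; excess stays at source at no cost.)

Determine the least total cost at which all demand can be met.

A cheapest plan:
  Kent→C1: 113 × 8 = 904
  Utica→C2: 59 × 6 = 354
  Ithaca→C1: 1 × 11 = 11
  Ithaca→C2: 2 × 6 = 12
  Ithaca→C3: 30 × 7 = 210
Total = 904 + 354 + 11 + 12 + 210 = 1491.
(Supply check: Kent ships 113; Utica ships 59; Ithaca ships 33.)

1491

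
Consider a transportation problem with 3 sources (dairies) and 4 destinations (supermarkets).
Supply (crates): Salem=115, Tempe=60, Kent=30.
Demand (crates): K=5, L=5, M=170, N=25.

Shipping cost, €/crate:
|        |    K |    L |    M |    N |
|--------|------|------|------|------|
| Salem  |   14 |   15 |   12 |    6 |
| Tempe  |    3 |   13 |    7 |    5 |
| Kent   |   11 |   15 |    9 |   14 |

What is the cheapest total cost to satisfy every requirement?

A cheapest plan:
  Salem to L: 5 × €15 = €75
  Salem to M: 85 × €12 = €1020
  Salem to N: 25 × €6 = €150
  Tempe to K: 5 × €3 = €15
  Tempe to M: 55 × €7 = €385
  Kent to M: 30 × €9 = €270
Total = 75 + 1020 + 150 + 15 + 385 + 270 = €1915.

1915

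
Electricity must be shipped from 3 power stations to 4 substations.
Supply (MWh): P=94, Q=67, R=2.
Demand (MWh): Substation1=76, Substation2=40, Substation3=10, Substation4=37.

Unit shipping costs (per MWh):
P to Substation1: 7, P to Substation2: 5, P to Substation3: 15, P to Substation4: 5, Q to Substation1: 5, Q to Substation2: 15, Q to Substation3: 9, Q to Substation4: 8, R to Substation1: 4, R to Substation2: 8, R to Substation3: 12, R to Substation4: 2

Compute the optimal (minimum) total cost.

887

Optimal allocation:
  P to Substation1: 17 × 7 = 119
  P to Substation2: 40 × 5 = 200
  P to Substation4: 37 × 5 = 185
  Q to Substation1: 57 × 5 = 285
  Q to Substation3: 10 × 9 = 90
  R to Substation1: 2 × 4 = 8
Total = 119 + 200 + 185 + 285 + 90 + 8 = 887.
(Supply check: P ships 94; Q ships 67; R ships 2.)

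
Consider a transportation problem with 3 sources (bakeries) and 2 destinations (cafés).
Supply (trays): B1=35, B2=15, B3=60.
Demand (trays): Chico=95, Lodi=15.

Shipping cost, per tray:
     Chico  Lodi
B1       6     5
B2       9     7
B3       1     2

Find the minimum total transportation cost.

375

A cheapest plan:
  B1 to Chico: 35 × 6 = 210
  B2 to Lodi: 15 × 7 = 105
  B3 to Chico: 60 × 1 = 60
Total = 210 + 105 + 60 = 375.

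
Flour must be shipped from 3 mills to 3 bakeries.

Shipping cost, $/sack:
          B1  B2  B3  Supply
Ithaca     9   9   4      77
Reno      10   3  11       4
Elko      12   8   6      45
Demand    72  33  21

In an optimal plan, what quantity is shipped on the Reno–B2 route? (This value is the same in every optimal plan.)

4

Optimal shipments:
  Ithaca->B1: 72 × $9 = $648
  Ithaca->B3: 5 × $4 = $20
  Reno->B2: 4 × $3 = $12
  Elko->B2: 29 × $8 = $232
  Elko->B3: 16 × $6 = $96
Total cost = $1008.
So Reno→B2 carries 4 sacks.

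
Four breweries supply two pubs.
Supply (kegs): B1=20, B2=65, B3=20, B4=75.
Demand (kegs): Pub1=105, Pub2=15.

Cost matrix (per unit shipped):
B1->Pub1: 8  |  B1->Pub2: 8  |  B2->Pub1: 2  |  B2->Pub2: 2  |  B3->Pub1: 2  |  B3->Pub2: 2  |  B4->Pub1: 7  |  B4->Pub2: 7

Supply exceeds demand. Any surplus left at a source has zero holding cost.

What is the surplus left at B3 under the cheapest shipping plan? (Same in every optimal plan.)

An optimal plan:
  B2–Pub1: 65 × 2 = 130
  B3–Pub1: 20 × 2 = 40
  B4–Pub1: 20 × 7 = 140
  B4–Pub2: 15 × 7 = 105
Total cost = 415.
B3 ships 20 of its 20, leaving 0.

0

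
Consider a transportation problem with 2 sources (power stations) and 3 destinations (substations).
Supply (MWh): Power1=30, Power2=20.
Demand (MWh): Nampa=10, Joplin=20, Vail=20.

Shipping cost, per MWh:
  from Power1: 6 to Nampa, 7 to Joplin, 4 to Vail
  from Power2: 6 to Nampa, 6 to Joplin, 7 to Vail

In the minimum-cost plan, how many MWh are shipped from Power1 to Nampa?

10

Optimal shipments:
  Power1 to Nampa: 10 × 6 = 60
  Power1 to Vail: 20 × 4 = 80
  Power2 to Joplin: 20 × 6 = 120
Total cost = 260.
So Power1→Nampa carries 10 MWh.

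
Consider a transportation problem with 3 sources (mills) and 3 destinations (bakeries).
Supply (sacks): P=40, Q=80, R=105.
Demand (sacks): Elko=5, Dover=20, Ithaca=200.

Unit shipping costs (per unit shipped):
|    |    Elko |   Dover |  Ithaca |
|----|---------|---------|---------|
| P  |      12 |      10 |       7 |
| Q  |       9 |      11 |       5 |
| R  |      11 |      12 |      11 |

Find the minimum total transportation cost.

An optimal shipping plan:
  P–Ithaca: 40 sacks
  Q–Ithaca: 80 sacks
  R–Elko: 5 sacks
  R–Dover: 20 sacks
  R–Ithaca: 80 sacks
Total cost = 1855.

1855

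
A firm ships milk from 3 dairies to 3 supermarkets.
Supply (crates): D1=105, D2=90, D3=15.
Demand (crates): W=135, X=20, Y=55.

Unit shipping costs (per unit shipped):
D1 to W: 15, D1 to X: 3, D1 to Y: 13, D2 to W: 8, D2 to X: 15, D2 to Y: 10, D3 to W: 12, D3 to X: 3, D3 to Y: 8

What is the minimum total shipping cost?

A cheapest plan:
  D1->W: 45 crates
  D1->X: 20 crates
  D1->Y: 40 crates
  D2->W: 90 crates
  D3->Y: 15 crates
Total cost = 2095.

2095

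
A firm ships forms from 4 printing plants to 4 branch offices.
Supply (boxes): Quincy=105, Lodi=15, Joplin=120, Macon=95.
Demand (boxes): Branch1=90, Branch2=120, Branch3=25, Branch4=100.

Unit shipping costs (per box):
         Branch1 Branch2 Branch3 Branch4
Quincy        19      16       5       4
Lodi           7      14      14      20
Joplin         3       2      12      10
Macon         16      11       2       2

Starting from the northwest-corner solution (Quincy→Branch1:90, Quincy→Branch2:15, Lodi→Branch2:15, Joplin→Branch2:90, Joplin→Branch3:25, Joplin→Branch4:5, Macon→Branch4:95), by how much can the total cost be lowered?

Current plan cost = 90·19 + 15·16 + 15·14 + 90·2 + 25·12 + 5·10 + 95·2 = 2880.
Optimal plan:
  Quincy->Branch3: 5 × 5 = 25
  Quincy->Branch4: 100 × 4 = 400
  Lodi->Branch1: 15 × 7 = 105
  Joplin->Branch1: 75 × 3 = 225
  Joplin->Branch2: 45 × 2 = 90
  Macon->Branch2: 75 × 11 = 825
  Macon->Branch3: 20 × 2 = 40
Optimal cost = 1710.
Saving = 2880 − 1710 = 1170.

1170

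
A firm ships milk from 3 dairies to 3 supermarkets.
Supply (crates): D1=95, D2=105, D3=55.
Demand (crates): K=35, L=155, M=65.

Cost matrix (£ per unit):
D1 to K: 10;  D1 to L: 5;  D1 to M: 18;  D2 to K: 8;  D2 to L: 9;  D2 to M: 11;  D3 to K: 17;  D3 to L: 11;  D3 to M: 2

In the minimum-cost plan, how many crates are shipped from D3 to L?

0

Solving gives:
  D1 to L: 95 × £5 = £475
  D2 to K: 35 × £8 = £280
  D2 to L: 60 × £9 = £540
  D2 to M: 10 × £11 = £110
  D3 to M: 55 × £2 = £110
Total cost = £1515.
The route D3→L is not used.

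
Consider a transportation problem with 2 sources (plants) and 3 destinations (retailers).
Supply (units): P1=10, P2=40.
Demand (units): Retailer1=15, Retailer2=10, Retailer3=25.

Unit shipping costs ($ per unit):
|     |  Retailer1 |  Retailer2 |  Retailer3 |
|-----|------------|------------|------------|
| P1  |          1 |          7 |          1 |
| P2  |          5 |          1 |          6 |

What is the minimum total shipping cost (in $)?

185

An optimal shipping plan:
  P1→Retailer3: 10 units
  P2→Retailer1: 15 units
  P2→Retailer2: 10 units
  P2→Retailer3: 15 units
Total cost = $185.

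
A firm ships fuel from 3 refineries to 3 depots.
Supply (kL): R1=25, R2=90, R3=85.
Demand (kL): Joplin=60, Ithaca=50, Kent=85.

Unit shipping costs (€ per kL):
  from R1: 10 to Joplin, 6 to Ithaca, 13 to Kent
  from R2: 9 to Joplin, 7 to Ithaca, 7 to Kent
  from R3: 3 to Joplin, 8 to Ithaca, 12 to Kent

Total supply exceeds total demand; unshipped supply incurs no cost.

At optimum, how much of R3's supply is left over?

5

An optimal plan:
  R1 to Ithaca: 25 × €6 = €150
  R2 to Ithaca: 5 × €7 = €35
  R2 to Kent: 85 × €7 = €595
  R3 to Joplin: 60 × €3 = €180
  R3 to Ithaca: 20 × €8 = €160
Total cost = €1120.
R3 ships 80 of its 85, leaving 5.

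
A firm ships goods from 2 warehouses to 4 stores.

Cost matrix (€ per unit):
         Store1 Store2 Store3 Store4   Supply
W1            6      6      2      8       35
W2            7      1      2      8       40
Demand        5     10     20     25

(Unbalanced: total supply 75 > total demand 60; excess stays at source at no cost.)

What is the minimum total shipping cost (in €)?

280

One minimum-cost allocation:
  W1→Store1: 5 × €6 = €30
  W1→Store3: 20 × €2 = €40
  W1→Store4: 10 × €8 = €80
  W2→Store2: 10 × €1 = €10
  W2→Store4: 15 × €8 = €120
Total = 30 + 40 + 80 + 10 + 120 = €280.
(Supply check: W1 ships 35; W2 ships 25.)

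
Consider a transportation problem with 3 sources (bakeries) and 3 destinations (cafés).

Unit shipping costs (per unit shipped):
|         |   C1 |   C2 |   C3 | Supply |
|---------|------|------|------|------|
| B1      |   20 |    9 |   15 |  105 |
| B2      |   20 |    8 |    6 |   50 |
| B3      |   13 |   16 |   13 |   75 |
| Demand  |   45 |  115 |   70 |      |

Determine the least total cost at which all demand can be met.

2240

One minimum-cost allocation:
  B1→C2: 105 × 9 = 945
  B2→C2: 10 × 8 = 80
  B2→C3: 40 × 6 = 240
  B3→C1: 45 × 13 = 585
  B3→C3: 30 × 13 = 390
Total = 945 + 80 + 240 + 585 + 390 = 2240.
(Supply check: B1 ships 105; B2 ships 50; B3 ships 75.)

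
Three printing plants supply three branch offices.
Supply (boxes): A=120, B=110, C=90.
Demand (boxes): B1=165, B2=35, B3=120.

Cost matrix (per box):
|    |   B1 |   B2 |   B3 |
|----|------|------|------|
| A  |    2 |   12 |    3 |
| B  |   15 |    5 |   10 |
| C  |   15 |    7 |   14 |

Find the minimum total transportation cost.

2400

A cheapest plan:
  A→B1: 120 boxes
  B→B3: 110 boxes
  C→B1: 45 boxes
  C→B2: 35 boxes
  C→B3: 10 boxes
Total cost = 2400.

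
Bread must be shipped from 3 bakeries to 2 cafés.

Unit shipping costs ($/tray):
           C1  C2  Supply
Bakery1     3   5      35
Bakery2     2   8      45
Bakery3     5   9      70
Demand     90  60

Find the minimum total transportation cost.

715

One minimum-cost allocation:
  Bakery1→C2: 35 × $5 = $175
  Bakery2→C1: 45 × $2 = $90
  Bakery3→C1: 45 × $5 = $225
  Bakery3→C2: 25 × $9 = $225
Total = 175 + 90 + 225 + 225 = $715.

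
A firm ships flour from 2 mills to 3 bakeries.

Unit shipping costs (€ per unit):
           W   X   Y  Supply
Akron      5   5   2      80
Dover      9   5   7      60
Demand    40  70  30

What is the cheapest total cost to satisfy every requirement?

One minimum-cost allocation:
  Akron–W: 40 × €5 = €200
  Akron–X: 10 × €5 = €50
  Akron–Y: 30 × €2 = €60
  Dover–X: 60 × €5 = €300
Total = 200 + 50 + 60 + 300 = €610.

610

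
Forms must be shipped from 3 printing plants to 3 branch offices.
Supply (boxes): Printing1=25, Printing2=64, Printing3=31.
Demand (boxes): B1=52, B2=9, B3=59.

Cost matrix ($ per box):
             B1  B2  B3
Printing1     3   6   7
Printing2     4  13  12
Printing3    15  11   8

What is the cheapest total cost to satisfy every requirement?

Optimal allocation:
  Printing1->B2: 9 × $6 = $54
  Printing1->B3: 16 × $7 = $112
  Printing2->B1: 52 × $4 = $208
  Printing2->B3: 12 × $12 = $144
  Printing3->B3: 31 × $8 = $248
Total = 54 + 112 + 208 + 144 + 248 = $766.
(Supply check: Printing1 ships 25; Printing2 ships 64; Printing3 ships 31.)

766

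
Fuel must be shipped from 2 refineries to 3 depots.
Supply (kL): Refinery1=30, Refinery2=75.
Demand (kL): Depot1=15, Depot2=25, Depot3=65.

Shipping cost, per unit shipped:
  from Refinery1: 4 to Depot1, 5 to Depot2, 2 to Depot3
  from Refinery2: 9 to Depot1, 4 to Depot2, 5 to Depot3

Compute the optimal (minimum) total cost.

One minimum-cost allocation:
  Refinery1 to Depot1: 15 kL
  Refinery1 to Depot3: 15 kL
  Refinery2 to Depot2: 25 kL
  Refinery2 to Depot3: 50 kL
Total cost = 440.

440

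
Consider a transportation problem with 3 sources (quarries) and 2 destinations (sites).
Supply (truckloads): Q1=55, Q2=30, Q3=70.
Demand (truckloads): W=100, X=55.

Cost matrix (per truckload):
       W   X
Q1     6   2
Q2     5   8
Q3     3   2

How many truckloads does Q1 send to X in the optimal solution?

Optimal shipments:
  Q1->X: 55 × 2 = 110
  Q2->W: 30 × 5 = 150
  Q3->W: 70 × 3 = 210
Total cost = 470.
So Q1→X carries 55 truckloads.

55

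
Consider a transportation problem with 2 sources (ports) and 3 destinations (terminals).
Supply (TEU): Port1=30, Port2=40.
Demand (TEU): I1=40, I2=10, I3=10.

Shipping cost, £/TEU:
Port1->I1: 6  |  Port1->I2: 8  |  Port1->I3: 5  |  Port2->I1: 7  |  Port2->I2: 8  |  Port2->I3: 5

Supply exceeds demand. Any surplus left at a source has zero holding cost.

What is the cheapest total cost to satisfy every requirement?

380

One minimum-cost allocation:
  Port1 to I1: 30 × £6 = £180
  Port2 to I1: 10 × £7 = £70
  Port2 to I2: 10 × £8 = £80
  Port2 to I3: 10 × £5 = £50
Total = 180 + 70 + 80 + 50 = £380.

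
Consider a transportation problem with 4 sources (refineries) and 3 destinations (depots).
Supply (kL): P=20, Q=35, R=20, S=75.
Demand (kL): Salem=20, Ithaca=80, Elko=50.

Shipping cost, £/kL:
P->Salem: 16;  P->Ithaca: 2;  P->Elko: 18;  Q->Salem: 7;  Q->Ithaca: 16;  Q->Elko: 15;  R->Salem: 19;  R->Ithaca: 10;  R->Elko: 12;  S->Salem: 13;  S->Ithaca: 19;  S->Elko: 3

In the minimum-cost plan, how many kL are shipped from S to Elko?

50

The minimum-cost plan:
  P to Ithaca: 20 × £2 = £40
  Q to Salem: 20 × £7 = £140
  Q to Ithaca: 15 × £16 = £240
  R to Ithaca: 20 × £10 = £200
  S to Ithaca: 25 × £19 = £475
  S to Elko: 50 × £3 = £150
Total cost = £1245.
So S→Elko carries 50 kL.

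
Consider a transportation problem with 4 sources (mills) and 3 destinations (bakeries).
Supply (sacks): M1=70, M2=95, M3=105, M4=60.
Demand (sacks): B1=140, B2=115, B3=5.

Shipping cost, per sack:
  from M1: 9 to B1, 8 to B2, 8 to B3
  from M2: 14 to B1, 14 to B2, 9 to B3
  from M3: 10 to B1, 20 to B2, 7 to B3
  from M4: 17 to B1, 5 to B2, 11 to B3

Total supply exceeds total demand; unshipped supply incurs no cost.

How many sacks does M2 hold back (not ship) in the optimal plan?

Minimum-cost shipments:
  M1 to B1: 15 × 9 = 135
  M1 to B2: 55 × 8 = 440
  M2 to B1: 20 × 14 = 280
  M2 to B3: 5 × 9 = 45
  M3 to B1: 105 × 10 = 1050
  M4 to B2: 60 × 5 = 300
Total cost = 2250.
M2 ships 25 of its 95, leaving 70.

70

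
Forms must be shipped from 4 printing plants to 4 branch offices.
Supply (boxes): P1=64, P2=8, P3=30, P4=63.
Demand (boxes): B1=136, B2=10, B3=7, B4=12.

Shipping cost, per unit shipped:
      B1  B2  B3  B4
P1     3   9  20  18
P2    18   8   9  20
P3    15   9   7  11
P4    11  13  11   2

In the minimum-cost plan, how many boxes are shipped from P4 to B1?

Solving gives:
  P1→B1: 64 × 3 = 192
  P2→B2: 8 × 8 = 64
  P3→B1: 21 × 15 = 315
  P3→B2: 2 × 9 = 18
  P3→B3: 7 × 7 = 49
  P4→B1: 51 × 11 = 561
  P4→B4: 12 × 2 = 24
Total cost = 1223.
So P4→B1 carries 51 boxes.

51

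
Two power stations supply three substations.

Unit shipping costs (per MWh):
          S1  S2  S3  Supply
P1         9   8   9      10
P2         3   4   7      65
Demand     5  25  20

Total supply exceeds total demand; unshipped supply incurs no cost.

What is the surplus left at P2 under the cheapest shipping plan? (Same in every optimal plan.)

15

An optimal plan:
  P2->S1: 5 × 3 = 15
  P2->S2: 25 × 4 = 100
  P2->S3: 20 × 7 = 140
Total cost = 255.
P2 ships 50 of its 65, leaving 15.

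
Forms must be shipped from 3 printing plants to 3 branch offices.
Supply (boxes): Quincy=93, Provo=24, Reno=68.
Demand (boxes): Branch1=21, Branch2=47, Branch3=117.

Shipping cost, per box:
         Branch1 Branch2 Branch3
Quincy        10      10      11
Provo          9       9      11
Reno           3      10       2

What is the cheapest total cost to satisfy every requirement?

A cheapest plan:
  Quincy to Branch2: 44 boxes
  Quincy to Branch3: 49 boxes
  Provo to Branch1: 21 boxes
  Provo to Branch2: 3 boxes
  Reno to Branch3: 68 boxes
Total cost = 1331.

1331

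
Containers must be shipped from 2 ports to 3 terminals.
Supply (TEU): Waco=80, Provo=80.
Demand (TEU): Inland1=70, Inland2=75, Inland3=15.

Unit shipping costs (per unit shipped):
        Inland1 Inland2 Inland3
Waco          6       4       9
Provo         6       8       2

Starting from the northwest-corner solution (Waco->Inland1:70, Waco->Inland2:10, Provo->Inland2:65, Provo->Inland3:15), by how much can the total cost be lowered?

260

Current plan cost = 70·6 + 10·4 + 65·8 + 15·2 = 1010.
Optimal plan:
  Waco→Inland1: 5 × 6 = 30
  Waco→Inland2: 75 × 4 = 300
  Provo→Inland1: 65 × 6 = 390
  Provo→Inland3: 15 × 2 = 30
Optimal cost = 750.
Saving = 1010 − 750 = 260.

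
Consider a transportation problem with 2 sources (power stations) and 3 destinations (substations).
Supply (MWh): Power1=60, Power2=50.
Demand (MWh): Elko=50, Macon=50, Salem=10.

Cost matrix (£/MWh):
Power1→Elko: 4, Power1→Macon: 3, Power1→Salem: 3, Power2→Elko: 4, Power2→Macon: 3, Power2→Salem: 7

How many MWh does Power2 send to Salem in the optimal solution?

0

Solving gives:
  Power1→Elko: 50 × £4 = £200
  Power1→Salem: 10 × £3 = £30
  Power2→Macon: 50 × £3 = £150
Total cost = £380.
The route Power2→Salem is not used.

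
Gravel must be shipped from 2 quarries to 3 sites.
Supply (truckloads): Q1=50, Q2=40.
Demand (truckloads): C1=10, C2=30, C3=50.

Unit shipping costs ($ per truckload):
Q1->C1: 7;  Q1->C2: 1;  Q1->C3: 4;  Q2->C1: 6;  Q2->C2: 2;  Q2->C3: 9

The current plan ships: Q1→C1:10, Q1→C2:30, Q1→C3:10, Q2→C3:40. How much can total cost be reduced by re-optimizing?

Current plan cost = 10·7 + 30·1 + 10·4 + 40·9 = $500.
Optimal plan:
  Q1 to C3: 50 × $4 = $200
  Q2 to C1: 10 × $6 = $60
  Q2 to C2: 30 × $2 = $60
Optimal cost = $320.
Saving = 500 − 320 = $180.

180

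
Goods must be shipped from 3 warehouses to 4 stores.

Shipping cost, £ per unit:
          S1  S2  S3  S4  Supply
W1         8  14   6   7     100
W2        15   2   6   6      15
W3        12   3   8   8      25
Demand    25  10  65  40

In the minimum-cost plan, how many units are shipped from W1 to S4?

10

Solving gives:
  W1 to S1: 25 × £8 = £200
  W1 to S3: 65 × £6 = £390
  W1 to S4: 10 × £7 = £70
  W2 to S4: 15 × £6 = £90
  W3 to S2: 10 × £3 = £30
  W3 to S4: 15 × £8 = £120
Total cost = £900.
So W1→S4 carries 10 units.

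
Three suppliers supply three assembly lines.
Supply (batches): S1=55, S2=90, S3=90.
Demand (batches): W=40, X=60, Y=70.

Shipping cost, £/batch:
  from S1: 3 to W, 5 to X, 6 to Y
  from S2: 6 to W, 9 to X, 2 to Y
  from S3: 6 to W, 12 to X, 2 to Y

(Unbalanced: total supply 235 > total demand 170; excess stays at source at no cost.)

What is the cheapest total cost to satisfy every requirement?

Optimal allocation:
  S1–X: 55 batches
  S2–W: 40 batches
  S2–X: 5 batches
  S2–Y: 45 batches
  S3–Y: 25 batches
Total cost = £700.

700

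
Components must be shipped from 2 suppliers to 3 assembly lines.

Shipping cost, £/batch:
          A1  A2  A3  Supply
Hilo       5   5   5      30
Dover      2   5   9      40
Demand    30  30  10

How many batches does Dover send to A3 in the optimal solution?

0

The minimum-cost plan:
  Hilo to A2: 20 × £5 = £100
  Hilo to A3: 10 × £5 = £50
  Dover to A1: 30 × £2 = £60
  Dover to A2: 10 × £5 = £50
Total cost = £260.
The route Dover→A3 is not used.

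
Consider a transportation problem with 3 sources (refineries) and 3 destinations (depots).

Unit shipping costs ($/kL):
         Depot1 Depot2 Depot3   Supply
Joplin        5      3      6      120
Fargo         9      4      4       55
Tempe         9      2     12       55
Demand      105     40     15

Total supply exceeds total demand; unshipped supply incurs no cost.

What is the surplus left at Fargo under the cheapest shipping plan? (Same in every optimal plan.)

40

An optimal plan:
  Joplin->Depot1: 105 × $5 = $525
  Fargo->Depot3: 15 × $4 = $60
  Tempe->Depot2: 40 × $2 = $80
Total cost = $665.
Fargo ships 15 of its 55, leaving 40.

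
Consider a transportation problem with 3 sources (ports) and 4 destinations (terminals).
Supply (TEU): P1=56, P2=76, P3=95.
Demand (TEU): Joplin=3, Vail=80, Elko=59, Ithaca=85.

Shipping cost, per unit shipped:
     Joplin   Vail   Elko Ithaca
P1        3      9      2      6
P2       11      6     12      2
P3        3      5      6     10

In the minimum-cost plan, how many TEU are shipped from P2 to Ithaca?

76

Optimal shipments:
  P1→Elko: 47 × 2 = 94
  P1→Ithaca: 9 × 6 = 54
  P2→Ithaca: 76 × 2 = 152
  P3→Joplin: 3 × 3 = 9
  P3→Vail: 80 × 5 = 400
  P3→Elko: 12 × 6 = 72
Total cost = 781.
So P2→Ithaca carries 76 TEU.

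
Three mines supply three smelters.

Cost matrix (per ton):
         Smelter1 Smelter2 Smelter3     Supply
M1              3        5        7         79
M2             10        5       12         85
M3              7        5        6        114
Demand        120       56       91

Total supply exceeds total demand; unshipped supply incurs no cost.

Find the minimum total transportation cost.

Optimal allocation:
  M1→Smelter1: 79 tons
  M2→Smelter1: 18 tons
  M2→Smelter2: 56 tons
  M3→Smelter1: 23 tons
  M3→Smelter3: 91 tons
Total cost = 1404.

1404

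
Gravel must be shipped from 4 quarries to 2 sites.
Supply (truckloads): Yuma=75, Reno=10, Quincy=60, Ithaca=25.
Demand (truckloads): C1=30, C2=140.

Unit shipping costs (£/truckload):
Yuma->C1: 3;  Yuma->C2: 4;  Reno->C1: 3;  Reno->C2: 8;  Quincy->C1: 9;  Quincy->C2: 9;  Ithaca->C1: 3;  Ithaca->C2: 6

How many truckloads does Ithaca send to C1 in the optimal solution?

20

Optimal shipments:
  Yuma–C2: 75 truckloads
  Reno–C1: 10 truckloads
  Quincy–C2: 60 truckloads
  Ithaca–C1: 20 truckloads
  Ithaca–C2: 5 truckloads
Total cost = £960.
So Ithaca→C1 carries 20 truckloads.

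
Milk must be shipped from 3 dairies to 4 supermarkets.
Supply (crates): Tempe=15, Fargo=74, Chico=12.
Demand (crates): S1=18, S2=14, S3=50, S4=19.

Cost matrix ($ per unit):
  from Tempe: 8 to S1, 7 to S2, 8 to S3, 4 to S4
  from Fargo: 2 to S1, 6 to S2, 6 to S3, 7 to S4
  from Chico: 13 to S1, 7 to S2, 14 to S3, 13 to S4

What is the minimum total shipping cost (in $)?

An optimal shipping plan:
  Tempe->S4: 15 crates
  Fargo->S1: 18 crates
  Fargo->S2: 2 crates
  Fargo->S3: 50 crates
  Fargo->S4: 4 crates
  Chico->S2: 12 crates
Total cost = $520.

520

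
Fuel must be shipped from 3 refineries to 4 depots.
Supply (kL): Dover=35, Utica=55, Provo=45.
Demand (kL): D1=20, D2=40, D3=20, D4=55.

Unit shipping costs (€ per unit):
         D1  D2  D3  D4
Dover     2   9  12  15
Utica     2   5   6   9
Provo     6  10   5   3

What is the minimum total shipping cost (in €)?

645

One minimum-cost allocation:
  Dover–D1: 20 × €2 = €40
  Dover–D2: 15 × €9 = €135
  Utica–D2: 25 × €5 = €125
  Utica–D3: 20 × €6 = €120
  Utica–D4: 10 × €9 = €90
  Provo–D4: 45 × €3 = €135
Total = 40 + 135 + 125 + 120 + 90 + 135 = €645.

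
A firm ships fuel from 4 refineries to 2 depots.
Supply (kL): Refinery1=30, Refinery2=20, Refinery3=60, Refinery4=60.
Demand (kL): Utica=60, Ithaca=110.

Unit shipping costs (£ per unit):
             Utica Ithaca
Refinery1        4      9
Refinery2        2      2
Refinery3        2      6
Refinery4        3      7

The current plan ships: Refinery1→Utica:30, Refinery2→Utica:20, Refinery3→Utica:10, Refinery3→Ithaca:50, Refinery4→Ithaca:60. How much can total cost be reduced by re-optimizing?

80

Current plan cost = 30·4 + 20·2 + 10·2 + 50·6 + 60·7 = £900.
Optimal plan:
  Refinery1→Utica: 30 × £4 = £120
  Refinery2→Ithaca: 20 × £2 = £40
  Refinery3→Utica: 30 × £2 = £60
  Refinery3→Ithaca: 30 × £6 = £180
  Refinery4→Ithaca: 60 × £7 = £420
Optimal cost = £820.
Saving = 900 − 820 = £80.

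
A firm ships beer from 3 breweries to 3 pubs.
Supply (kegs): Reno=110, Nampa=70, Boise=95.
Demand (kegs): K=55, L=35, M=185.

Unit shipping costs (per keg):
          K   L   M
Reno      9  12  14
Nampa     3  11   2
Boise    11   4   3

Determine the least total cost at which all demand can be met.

Optimal allocation:
  Reno→K: 55 × 9 = 495
  Reno→L: 35 × 12 = 420
  Reno→M: 20 × 14 = 280
  Nampa→M: 70 × 2 = 140
  Boise→M: 95 × 3 = 285
Total = 495 + 420 + 280 + 140 + 285 = 1620.
(Supply check: Reno ships 110; Nampa ships 70; Boise ships 95.)

1620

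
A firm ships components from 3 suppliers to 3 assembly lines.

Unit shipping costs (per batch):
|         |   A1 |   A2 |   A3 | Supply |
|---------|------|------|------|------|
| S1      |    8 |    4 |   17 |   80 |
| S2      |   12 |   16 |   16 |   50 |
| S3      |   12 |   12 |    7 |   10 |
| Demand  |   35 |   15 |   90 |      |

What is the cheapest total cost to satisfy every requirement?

A cheapest plan:
  S1->A1: 35 × 8 = 280
  S1->A2: 15 × 4 = 60
  S1->A3: 30 × 17 = 510
  S2->A3: 50 × 16 = 800
  S3->A3: 10 × 7 = 70
Total = 280 + 60 + 510 + 800 + 70 = 1720.
(Supply check: S1 ships 80; S2 ships 50; S3 ships 10.)

1720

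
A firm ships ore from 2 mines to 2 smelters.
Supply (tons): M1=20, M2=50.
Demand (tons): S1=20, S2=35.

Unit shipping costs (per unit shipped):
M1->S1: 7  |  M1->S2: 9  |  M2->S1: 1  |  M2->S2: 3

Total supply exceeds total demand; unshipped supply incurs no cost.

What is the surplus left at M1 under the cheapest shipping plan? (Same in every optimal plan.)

Minimum-cost shipments:
  M1 to S2: 5 × 9 = 45
  M2 to S1: 20 × 1 = 20
  M2 to S2: 30 × 3 = 90
Total cost = 155.
M1 ships 5 of its 20, leaving 15.

15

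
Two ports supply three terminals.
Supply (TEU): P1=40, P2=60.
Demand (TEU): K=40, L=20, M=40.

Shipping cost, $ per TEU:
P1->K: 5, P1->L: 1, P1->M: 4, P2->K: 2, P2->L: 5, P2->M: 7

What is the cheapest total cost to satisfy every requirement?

320

An optimal shipping plan:
  P1->L: 20 × $1 = $20
  P1->M: 20 × $4 = $80
  P2->K: 40 × $2 = $80
  P2->M: 20 × $7 = $140
Total = 20 + 80 + 80 + 140 = $320.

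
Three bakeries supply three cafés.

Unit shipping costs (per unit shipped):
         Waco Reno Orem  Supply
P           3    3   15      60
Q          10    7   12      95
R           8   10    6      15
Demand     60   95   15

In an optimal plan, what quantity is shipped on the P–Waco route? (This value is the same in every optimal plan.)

60

Optimal shipments:
  P to Waco: 60 × 3 = 180
  Q to Reno: 95 × 7 = 665
  R to Orem: 15 × 6 = 90
Total cost = 935.
So P→Waco carries 60 trays.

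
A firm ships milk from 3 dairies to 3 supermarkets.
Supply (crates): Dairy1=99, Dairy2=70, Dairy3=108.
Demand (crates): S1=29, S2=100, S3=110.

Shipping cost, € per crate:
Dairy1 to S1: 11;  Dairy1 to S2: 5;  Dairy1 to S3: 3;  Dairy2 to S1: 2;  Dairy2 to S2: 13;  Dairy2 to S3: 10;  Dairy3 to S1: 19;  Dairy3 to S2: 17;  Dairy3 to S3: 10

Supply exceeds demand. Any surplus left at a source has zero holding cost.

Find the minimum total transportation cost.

1666

Optimal allocation:
  Dairy1–S2: 99 crates
  Dairy2–S1: 29 crates
  Dairy2–S2: 1 crates
  Dairy2–S3: 40 crates
  Dairy3–S3: 70 crates
Total cost = €1666.
(Supply check: Dairy1 ships 99; Dairy2 ships 70; Dairy3 ships 70.)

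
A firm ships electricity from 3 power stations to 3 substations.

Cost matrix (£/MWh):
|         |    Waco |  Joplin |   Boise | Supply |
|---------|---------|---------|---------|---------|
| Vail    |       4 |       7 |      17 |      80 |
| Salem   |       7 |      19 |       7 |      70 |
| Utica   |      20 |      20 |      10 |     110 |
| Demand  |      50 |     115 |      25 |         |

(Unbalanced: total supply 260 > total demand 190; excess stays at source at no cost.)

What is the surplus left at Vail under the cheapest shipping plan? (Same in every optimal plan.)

0

An optimal plan:
  Vail→Joplin: 80 × £7 = £560
  Salem→Waco: 50 × £7 = £350
  Salem→Boise: 20 × £7 = £140
  Utica→Joplin: 35 × £20 = £700
  Utica→Boise: 5 × £10 = £50
Total cost = £1800.
Vail ships 80 of its 80, leaving 0.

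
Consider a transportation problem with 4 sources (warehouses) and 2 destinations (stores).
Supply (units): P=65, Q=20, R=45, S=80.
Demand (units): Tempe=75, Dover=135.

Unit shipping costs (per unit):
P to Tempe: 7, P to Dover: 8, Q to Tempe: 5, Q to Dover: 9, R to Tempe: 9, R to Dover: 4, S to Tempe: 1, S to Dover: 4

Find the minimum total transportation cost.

Optimal allocation:
  P to Dover: 65 units
  Q to Tempe: 20 units
  R to Dover: 45 units
  S to Tempe: 55 units
  S to Dover: 25 units
Total cost = 955.

955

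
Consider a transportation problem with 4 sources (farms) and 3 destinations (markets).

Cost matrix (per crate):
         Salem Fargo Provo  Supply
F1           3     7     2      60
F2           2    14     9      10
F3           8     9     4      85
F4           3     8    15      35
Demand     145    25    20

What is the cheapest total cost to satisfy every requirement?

Optimal allocation:
  F1–Salem: 60 × 3 = 180
  F2–Salem: 10 × 2 = 20
  F3–Salem: 40 × 8 = 320
  F3–Fargo: 25 × 9 = 225
  F3–Provo: 20 × 4 = 80
  F4–Salem: 35 × 3 = 105
Total = 180 + 20 + 320 + 225 + 80 + 105 = 930.

930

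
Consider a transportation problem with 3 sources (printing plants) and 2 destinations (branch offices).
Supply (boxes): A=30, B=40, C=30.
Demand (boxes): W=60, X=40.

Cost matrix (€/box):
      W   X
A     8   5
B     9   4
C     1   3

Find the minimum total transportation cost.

430

One minimum-cost allocation:
  A→W: 30 × €8 = €240
  B→X: 40 × €4 = €160
  C→W: 30 × €1 = €30
Total = 240 + 160 + 30 = €430.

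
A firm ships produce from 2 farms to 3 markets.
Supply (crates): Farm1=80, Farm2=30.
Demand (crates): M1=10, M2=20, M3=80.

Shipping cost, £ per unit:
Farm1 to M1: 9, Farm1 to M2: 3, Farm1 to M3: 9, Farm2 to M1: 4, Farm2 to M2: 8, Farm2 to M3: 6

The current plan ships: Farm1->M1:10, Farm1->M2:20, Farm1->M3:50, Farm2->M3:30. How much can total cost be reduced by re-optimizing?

Current plan cost = 10·9 + 20·3 + 50·9 + 30·6 = £780.
Optimal plan:
  Farm1→M2: 20 crates
  Farm1→M3: 60 crates
  Farm2→M1: 10 crates
  Farm2→M3: 20 crates
Optimal cost = £760.
Saving = 780 − 760 = £20.

20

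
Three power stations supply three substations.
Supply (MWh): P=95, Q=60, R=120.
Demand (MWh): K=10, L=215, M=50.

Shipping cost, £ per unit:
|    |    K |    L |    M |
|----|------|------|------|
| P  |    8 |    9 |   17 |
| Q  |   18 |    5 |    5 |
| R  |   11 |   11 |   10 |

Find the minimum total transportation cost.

One minimum-cost allocation:
  P to K: 10 × £8 = £80
  P to L: 85 × £9 = £765
  Q to L: 60 × £5 = £300
  R to L: 70 × £11 = £770
  R to M: 50 × £10 = £500
Total = 80 + 765 + 300 + 770 + 500 = £2415.

2415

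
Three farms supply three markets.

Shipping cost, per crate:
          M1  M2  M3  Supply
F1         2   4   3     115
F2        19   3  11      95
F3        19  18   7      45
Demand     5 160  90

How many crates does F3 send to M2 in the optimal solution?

0

The minimum-cost plan:
  F1→M1: 5 crates
  F1→M2: 65 crates
  F1→M3: 45 crates
  F2→M2: 95 crates
  F3→M3: 45 crates
Total cost = 1005.
The route F3→M2 is not used.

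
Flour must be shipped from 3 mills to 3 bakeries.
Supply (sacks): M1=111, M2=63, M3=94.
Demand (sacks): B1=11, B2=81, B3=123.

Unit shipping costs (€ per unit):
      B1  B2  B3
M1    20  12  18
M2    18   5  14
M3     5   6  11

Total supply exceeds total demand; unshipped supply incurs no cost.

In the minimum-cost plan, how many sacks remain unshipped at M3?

Minimum-cost shipments:
  M1 to B2: 18 × €12 = €216
  M1 to B3: 40 × €18 = €720
  M2 to B2: 63 × €5 = €315
  M3 to B1: 11 × €5 = €55
  M3 to B3: 83 × €11 = €913
Total cost = €2219.
M3 ships 94 of its 94, leaving 0.

0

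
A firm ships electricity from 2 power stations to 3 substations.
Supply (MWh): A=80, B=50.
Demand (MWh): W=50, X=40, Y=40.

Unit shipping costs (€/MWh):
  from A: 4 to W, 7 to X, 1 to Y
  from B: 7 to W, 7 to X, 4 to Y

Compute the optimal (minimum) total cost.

550

A cheapest plan:
  A–W: 50 × €4 = €200
  A–Y: 30 × €1 = €30
  B–X: 40 × €7 = €280
  B–Y: 10 × €4 = €40
Total = 200 + 30 + 280 + 40 = €550.
(Supply check: A ships 80; B ships 50.)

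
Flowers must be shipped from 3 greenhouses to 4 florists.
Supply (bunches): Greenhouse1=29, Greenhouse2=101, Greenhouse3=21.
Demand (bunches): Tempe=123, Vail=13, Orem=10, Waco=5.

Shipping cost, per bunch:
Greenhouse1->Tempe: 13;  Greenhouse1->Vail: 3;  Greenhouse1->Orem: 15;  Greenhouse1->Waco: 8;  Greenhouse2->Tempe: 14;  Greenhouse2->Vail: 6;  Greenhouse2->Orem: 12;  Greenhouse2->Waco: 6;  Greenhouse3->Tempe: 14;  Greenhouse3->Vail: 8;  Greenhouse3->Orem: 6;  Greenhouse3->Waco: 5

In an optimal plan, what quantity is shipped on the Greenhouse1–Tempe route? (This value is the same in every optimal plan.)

16

Optimal shipments:
  Greenhouse1 to Tempe: 16 × 13 = 208
  Greenhouse1 to Vail: 13 × 3 = 39
  Greenhouse2 to Tempe: 101 × 14 = 1414
  Greenhouse3 to Tempe: 6 × 14 = 84
  Greenhouse3 to Orem: 10 × 6 = 60
  Greenhouse3 to Waco: 5 × 5 = 25
Total cost = 1830.
So Greenhouse1→Tempe carries 16 bunches.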